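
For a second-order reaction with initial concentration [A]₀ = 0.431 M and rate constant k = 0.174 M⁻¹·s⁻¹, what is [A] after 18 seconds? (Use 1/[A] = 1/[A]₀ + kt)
0.1834 M

1/[A] = 1/[A]₀ + k·t = 1/0.431 + (0.174)·(18) = 2.3202 + 3.1320 = 5.4522
[A] = 1/5.4522 = 0.1834 M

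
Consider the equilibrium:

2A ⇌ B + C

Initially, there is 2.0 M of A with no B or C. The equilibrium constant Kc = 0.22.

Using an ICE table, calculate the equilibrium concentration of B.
[B] = 0.484 M

ICE: [A] = 2.0 − 2x, [B] = [C] = x.
Kc = x²/(2.0 − 2x)² = 0.22 ⇒ √Kc = x/(2.0 − 2x).
x = √0.22·2.0/(1 + 2√0.22) = 0.46904·2.0/1.9381 = 0.48403.
[B] = x = 0.484 M.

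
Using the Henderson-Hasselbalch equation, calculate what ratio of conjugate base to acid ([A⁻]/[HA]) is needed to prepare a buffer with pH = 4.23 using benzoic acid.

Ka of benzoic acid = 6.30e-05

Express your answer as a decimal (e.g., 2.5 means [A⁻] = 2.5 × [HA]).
[A⁻]/[HA] = 1.070

pKa = −log(6.30e-05) = 4.2007. pH = pKa + log([A⁻]/[HA]). 4.23 = 4.2007 + log(ratio). log(ratio) = 4.23 − 4.2007 = 0.0293. ratio = 10^(0.0293) = 1.070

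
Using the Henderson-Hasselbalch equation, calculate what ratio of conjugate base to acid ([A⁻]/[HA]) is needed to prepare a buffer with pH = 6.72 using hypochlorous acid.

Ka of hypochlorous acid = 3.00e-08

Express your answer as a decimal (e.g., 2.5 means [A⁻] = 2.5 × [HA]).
[A⁻]/[HA] = 0.157

pKa = −log(3.00e-08) = 7.5229. pH = pKa + log([A⁻]/[HA]). 6.72 = 7.5229 + log(ratio). log(ratio) = 6.72 − 7.5229 = -0.8029. ratio = 10^(-0.8029) = 0.157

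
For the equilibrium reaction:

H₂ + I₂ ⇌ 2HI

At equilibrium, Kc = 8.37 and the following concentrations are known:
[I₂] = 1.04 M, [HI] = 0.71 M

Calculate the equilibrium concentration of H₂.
[H₂] = 0.0579 M

Kc = ([HI]^2) / ([H₂] × [I₂]) = 8.37
[H₂]^1 = (product terms)/(Kc · other reactant terms) = 0.5041 / (8.37 · 1.04) = 0.057911
[H₂] = 0.0579 M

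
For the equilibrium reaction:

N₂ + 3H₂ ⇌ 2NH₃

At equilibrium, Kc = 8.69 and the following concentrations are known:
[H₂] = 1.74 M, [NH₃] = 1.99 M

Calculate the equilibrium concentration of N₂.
[N₂] = 0.0865 M

Kc = ([NH₃]^2) / ([N₂] × [H₂]^3) = 8.69
[N₂]^1 = (product terms)/(Kc · other reactant terms) = 3.9601 / (8.69 · 5.268) = 0.086504
[N₂] = 0.0865 M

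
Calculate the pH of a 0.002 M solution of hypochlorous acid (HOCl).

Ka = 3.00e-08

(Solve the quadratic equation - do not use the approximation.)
pH = 5.11

x² + Ka×x - Ka×C = 0. Using quadratic formula: [H⁺] = 7.7310e-06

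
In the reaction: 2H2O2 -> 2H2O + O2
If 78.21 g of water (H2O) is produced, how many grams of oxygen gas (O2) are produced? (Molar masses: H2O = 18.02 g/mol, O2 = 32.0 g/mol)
Moles of H2O = 78.21 g ÷ 18.02 g/mol = 4.34018 mol
Mole ratio: 1 mol O2 / 2 mol H2O
Moles of O2 = 4.34018 × (1/2) = 2.17009 mol
Mass of O2 = 2.17009 mol × 32.0 g/mol = 69.44 g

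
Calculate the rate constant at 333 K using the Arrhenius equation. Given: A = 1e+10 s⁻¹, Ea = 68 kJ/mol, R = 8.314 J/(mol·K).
2.15e-01 s⁻¹

k = A·exp(-Ea/(R·T)) = 1e+10·exp(-68000/(8.314·333)) = 1e+10·exp(-24.5615) = 1e+10·2.1532e-11 = 2.15e-01 s⁻¹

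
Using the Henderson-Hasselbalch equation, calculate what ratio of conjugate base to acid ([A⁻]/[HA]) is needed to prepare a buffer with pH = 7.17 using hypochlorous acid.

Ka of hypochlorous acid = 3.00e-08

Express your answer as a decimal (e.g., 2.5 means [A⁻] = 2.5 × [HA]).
[A⁻]/[HA] = 0.444

pKa = −log(3.00e-08) = 7.5229. pH = pKa + log([A⁻]/[HA]). 7.17 = 7.5229 + log(ratio). log(ratio) = 7.17 − 7.5229 = -0.3529. ratio = 10^(-0.3529) = 0.444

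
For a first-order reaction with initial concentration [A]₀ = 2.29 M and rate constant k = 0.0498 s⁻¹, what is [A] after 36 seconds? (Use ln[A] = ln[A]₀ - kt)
0.3813 M

ln[A] = ln[A]₀ - k·t = ln(2.29) - (0.0498)·(36) = 0.8286 - 1.7928 = -0.9642
[A] = e^(-0.9642) = 0.3813 M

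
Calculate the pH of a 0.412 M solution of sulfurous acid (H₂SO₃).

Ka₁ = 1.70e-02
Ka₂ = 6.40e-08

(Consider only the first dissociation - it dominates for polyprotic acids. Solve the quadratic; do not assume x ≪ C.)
pH = 1.12

x² + Ka₁·x − Ka₁·C = 0 with Ka₁ = 1.70e-02, C = 0.412.
x = (−Ka₁ + √(Ka₁² + 4·Ka₁·C))/2 = 7.5620e-02 M, so pH = 1.12.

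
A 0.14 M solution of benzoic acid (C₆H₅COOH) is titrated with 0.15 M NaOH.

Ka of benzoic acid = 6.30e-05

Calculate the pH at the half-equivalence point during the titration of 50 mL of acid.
pH = pKa = 4.20

At the half-equivalence point, [HA] = [A⁻], so by Henderson–Hasselbalch pH = pKa + log(1) = pKa.
pKa = −log(6.30e-05) = 4.20.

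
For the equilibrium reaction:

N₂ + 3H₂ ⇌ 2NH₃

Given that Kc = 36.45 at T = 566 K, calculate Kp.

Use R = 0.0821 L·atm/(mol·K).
K_p = 0.0169

Δn = (moles gaseous products) − (moles gaseous reactants) = -2
T = 566 K; RT = 0.0821 × 566 = 46.4686
Kp = Kc·(RT)^Δn = 36.45 × (46.4686)^-2 = 36.45 × 0.000463106 = 0.0169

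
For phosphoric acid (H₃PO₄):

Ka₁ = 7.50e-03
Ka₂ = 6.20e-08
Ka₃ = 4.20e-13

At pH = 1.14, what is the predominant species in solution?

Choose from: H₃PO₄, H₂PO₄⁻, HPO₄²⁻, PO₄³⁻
H₃PO₄

pKa1 = 2.12, pKa2 = 7.21, pKa3 = 12.38. Each pKa is the crossover between adjacent species; pH = 1.14 lies in the region where H₃PO₄ predominates.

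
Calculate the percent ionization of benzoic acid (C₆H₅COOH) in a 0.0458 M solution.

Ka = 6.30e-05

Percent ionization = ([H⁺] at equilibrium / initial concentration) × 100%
Percent ionization = 3.64%

Let x = [H⁺]. Ka = x²/(C - x) ⇒ x² + (6.30e-05)x - (6.30e-05)(0.0458) = 0. x = 1.6674e-03. Percent = (1.6674e-03/0.0458) × 100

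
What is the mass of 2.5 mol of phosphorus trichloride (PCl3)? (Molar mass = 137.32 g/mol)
Mass = 2.5 mol × 137.32 g/mol = 343.3 g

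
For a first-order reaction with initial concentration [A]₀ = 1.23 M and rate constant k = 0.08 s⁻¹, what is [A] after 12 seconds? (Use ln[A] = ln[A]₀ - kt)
0.4710 M

ln[A] = ln[A]₀ - k·t = ln(1.23) - (0.08)·(12) = 0.2070 - 0.9600 = -0.7530
[A] = e^(-0.7530) = 0.4710 M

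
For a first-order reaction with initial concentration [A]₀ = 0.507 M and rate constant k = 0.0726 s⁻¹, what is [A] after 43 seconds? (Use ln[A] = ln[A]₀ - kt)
0.0223 M

ln[A] = ln[A]₀ - k·t = ln(0.507) - (0.0726)·(43) = -0.6792 - 3.1218 = -3.8010
[A] = e^(-3.8010) = 0.0223 M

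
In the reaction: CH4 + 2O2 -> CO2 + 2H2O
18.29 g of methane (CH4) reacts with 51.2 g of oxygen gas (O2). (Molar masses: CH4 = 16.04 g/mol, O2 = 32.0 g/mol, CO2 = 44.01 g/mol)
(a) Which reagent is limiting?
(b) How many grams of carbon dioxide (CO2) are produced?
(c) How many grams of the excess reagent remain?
(a) O2, (b) 35.21 g, (c) 5.458 g

Moles of CH4 = 18.29 g ÷ 16.04 g/mol = 1.14027 mol
Moles of O2 = 51.2 g ÷ 32.0 g/mol = 1.6 mol
Moles ÷ coefficient: CH4: 1.14027/1 = 1.14, O2: 1.6/2 = 0.8
(a) O2 has the smaller value, so O2 is the limiting reagent.
(b) Moles of CO2 = 1.6 mol O2 × (1/2) = 0.8 mol; mass = 0.8 mol × 44.01 g/mol = 35.21 g
(c) CH4 consumed = 1.6 × (1/2) = 0.8 mol; remaining = 1.14027 − 0.8 = 0.340274 mol; mass = 0.340274 mol × 16.04 g/mol = 5.458 g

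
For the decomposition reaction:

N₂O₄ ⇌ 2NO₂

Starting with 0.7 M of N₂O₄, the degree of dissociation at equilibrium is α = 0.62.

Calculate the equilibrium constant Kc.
K_c = 2.8324

x = α·[A]₀ = 0.62 × 0.7 = 0.434 M dissociated.
At eq: [N₂O₄] = 0.7 − 0.434 = 0.266 M; [NO₂] = 2x = 0.868 M.
Kc = [NO₂]²/[N₂O₄] = (0.868)²/0.266 = 2.832.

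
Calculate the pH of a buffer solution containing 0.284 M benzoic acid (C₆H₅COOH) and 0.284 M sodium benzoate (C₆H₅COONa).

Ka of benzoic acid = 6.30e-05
pH = 4.20

pKa = -log(6.30e-05) = 4.20. pH = pKa + log([A⁻]/[HA]) = 4.20 + log(0.284/0.284)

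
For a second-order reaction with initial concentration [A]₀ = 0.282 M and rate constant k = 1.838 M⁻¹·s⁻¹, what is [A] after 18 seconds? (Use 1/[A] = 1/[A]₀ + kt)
0.0273 M

1/[A] = 1/[A]₀ + k·t = 1/0.282 + (1.838)·(18) = 3.5461 + 33.0840 = 36.6301
[A] = 1/36.6301 = 0.0273 M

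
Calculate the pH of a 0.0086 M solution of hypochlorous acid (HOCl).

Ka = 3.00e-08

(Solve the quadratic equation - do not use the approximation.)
pH = 4.79

x² + Ka×x - Ka×C = 0. Using quadratic formula: [H⁺] = 1.6047e-05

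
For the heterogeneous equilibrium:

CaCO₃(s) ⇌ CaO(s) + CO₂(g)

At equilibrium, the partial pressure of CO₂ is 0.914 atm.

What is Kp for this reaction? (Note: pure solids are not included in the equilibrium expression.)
K_p = 0.914

Solids (CaCO₃, CaO) have activity 1 and are excluded.
Kp = P(CO₂) = 0.914.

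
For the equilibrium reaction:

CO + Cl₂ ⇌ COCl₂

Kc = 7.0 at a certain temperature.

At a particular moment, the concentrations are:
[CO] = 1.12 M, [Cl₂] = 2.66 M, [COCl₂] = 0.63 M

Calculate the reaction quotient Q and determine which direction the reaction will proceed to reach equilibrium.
Q = 0.211, Q < K, reaction proceeds forward (toward products)

Q = ([COCl₂]) / ([CO] × [Cl₂])
  = ((0.63)) / ((1.12)·(2.66)) = 0.63/2.9792 = 0.2115
Since Q = 0.2115 < Kc = 7.0, the reaction proceeds forward (toward products) to reach equilibrium.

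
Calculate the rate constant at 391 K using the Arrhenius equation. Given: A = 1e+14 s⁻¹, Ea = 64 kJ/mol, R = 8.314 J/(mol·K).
2.82e+05 s⁻¹

k = A·exp(-Ea/(R·T)) = 1e+14·exp(-64000/(8.314·391)) = 1e+14·exp(-19.6876) = 1e+14·2.8169e-09 = 2.82e+05 s⁻¹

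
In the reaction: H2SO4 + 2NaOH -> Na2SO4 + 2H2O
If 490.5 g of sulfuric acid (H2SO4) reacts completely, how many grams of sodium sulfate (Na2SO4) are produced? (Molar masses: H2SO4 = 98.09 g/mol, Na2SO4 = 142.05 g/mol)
Moles of H2SO4 = 490.5 g ÷ 98.09 g/mol = 5.00051 mol
Mole ratio: 1 mol Na2SO4 / 1 mol H2SO4
Moles of Na2SO4 = 5.00051 × (1/1) = 5.00051 mol
Mass of Na2SO4 = 5.00051 mol × 142.05 g/mol = 710.3 g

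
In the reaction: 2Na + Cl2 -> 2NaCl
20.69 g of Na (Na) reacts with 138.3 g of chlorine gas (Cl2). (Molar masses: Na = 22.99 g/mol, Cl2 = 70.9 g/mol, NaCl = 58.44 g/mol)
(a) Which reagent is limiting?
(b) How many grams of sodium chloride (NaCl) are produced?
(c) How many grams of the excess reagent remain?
(a) Na, (b) 52.59 g, (c) 106.4 g

Moles of Na = 20.69 g ÷ 22.99 g/mol = 0.899957 mol
Moles of Cl2 = 138.3 g ÷ 70.9 g/mol = 1.95063 mol
Moles ÷ coefficient: Na: 0.899957/2 = 0.45, Cl2: 1.95063/1 = 1.951
(a) Na has the smaller value, so Na is the limiting reagent.
(b) Moles of NaCl = 0.899957 mol Na × (2/2) = 0.899957 mol; mass = 0.899957 mol × 58.44 g/mol = 52.59 g
(c) Cl2 consumed = 0.899957 × (1/2) = 0.449978 mol; remaining = 1.95063 − 0.449978 = 1.50066 mol; mass = 1.50066 mol × 70.9 g/mol = 106.4 g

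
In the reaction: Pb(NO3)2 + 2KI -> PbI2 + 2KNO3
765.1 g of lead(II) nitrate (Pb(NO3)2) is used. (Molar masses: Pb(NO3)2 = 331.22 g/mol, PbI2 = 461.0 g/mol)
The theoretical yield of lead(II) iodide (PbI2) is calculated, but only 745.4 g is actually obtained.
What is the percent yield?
Moles of Pb(NO3)2 = 765.1 g ÷ 331.22 g/mol = 2.30995 mol
Mole ratio: 1 mol PbI2 / 1 mol Pb(NO3)2
Moles of PbI2 = 2.30995 × (1/1) = 2.30995 mol
Theoretical yield = 2.30995 mol × 461.0 g/mol = 1064.9 g
Actual yield = 745.4 g
Percent yield = (745.4 / 1064.9) × 100% = 70.0%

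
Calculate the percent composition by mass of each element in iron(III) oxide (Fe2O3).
Fe: 69.94%, O: 30.06%

Molar mass of Fe2O3 = 159.7 g/mol
% Fe = (2 × 55.85) / 159.7 × 100% = 111.7 / 159.7 × 100% = 69.94%
% O = (3 × 16.0) / 159.7 × 100% = 48 / 159.7 × 100% = 30.06%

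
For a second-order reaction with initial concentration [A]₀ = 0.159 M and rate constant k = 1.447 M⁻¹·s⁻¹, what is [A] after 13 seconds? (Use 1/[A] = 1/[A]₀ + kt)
0.0398 M

1/[A] = 1/[A]₀ + k·t = 1/0.159 + (1.447)·(13) = 6.2893 + 18.8110 = 25.1003
[A] = 1/25.1003 = 0.0398 M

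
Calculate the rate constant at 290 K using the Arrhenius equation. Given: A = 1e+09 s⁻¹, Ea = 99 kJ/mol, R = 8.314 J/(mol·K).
1.47e-09 s⁻¹

k = A·exp(-Ea/(R·T)) = 1e+09·exp(-99000/(8.314·290)) = 1e+09·exp(-41.0608) = 1e+09·1.4707e-18 = 1.47e-09 s⁻¹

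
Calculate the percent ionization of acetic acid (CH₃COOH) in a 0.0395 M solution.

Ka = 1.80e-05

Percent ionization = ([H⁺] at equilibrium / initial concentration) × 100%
Percent ionization = 2.11%

Let x = [H⁺]. Ka = x²/(C - x) ⇒ x² + (1.80e-05)x - (1.80e-05)(0.0395) = 0. x = 8.3426e-04. Percent = (8.3426e-04/0.0395) × 100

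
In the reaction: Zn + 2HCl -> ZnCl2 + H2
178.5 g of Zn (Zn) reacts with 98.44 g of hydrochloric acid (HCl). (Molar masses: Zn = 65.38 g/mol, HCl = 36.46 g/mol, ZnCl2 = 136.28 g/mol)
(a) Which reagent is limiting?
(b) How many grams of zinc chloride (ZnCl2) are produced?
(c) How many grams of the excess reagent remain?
(a) HCl, (b) 184 g, (c) 90.24 g

Moles of Zn = 178.5 g ÷ 65.38 g/mol = 2.73019 mol
Moles of HCl = 98.44 g ÷ 36.46 g/mol = 2.69995 mol
Moles ÷ coefficient: Zn: 2.73019/1 = 2.73, HCl: 2.69995/2 = 1.35
(a) HCl has the smaller value, so HCl is the limiting reagent.
(b) Moles of ZnCl2 = 2.69995 mol HCl × (1/2) = 1.34997 mol; mass = 1.34997 mol × 136.28 g/mol = 184 g
(c) Zn consumed = 2.69995 × (1/2) = 1.34997 mol; remaining = 2.73019 − 1.34997 = 1.38022 mol; mass = 1.38022 mol × 65.38 g/mol = 90.24 g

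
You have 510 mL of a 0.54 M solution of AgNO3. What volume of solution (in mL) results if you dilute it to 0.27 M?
Using M₁V₁ = M₂V₂:
0.54 × 510 = 0.27 × V₂
V₂ = (0.54 × 510) / 0.27 = 1020 mL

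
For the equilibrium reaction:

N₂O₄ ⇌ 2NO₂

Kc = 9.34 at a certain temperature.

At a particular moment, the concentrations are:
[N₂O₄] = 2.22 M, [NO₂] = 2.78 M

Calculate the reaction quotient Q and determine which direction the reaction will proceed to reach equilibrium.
Q = 3.481, Q < K, reaction proceeds forward (toward products)

Q = ([NO₂]^2) / ([N₂O₄])
  = ((2.78)^2) / ((2.22)) = 7.7284/2.22 = 3.481
Since Q = 3.481 < Kc = 9.34, the reaction proceeds forward (toward products) to reach equilibrium.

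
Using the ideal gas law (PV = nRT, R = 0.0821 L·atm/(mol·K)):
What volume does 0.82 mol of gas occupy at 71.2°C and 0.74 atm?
T = 71.2°C + 273.15 = 344.35 K
V = nRT/P = (0.82 × 0.0821 × 344.35) / 0.74
V = 31.33 L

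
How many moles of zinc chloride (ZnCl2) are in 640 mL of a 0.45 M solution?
Moles = Molarity × Volume (L)
Moles = 0.45 M × 0.64 L = 0.288 mol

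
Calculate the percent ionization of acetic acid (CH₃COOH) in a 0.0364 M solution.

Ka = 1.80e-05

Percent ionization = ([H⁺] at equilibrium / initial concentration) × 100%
Percent ionization = 2.2%

Let x = [H⁺]. Ka = x²/(C - x) ⇒ x² + (1.80e-05)x - (1.80e-05)(0.0364) = 0. x = 8.0049e-04. Percent = (8.0049e-04/0.0364) × 100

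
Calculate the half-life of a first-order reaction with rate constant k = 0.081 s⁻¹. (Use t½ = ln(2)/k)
8.56 s

t½ = ln(2)/k = 0.6931/0.081 = 8.56 s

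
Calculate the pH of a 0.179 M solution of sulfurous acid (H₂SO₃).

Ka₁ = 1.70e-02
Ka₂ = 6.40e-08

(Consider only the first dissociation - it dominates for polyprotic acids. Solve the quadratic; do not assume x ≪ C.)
pH = 1.33

x² + Ka₁·x − Ka₁·C = 0 with Ka₁ = 1.70e-02, C = 0.179.
x = (−Ka₁ + √(Ka₁² + 4·Ka₁·C))/2 = 4.7314e-02 M, so pH = 1.33.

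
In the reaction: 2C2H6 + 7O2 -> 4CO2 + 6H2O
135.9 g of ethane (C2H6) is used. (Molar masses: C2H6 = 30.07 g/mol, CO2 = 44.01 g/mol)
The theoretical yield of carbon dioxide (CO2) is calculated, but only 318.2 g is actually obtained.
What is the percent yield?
Moles of C2H6 = 135.9 g ÷ 30.07 g/mol = 4.51945 mol
Mole ratio: 4 mol CO2 / 2 mol C2H6
Moles of CO2 = 4.51945 × (4/2) = 9.03891 mol
Theoretical yield = 9.03891 mol × 44.01 g/mol = 397.8 g
Actual yield = 318.2 g
Percent yield = (318.2 / 397.8) × 100% = 80.0%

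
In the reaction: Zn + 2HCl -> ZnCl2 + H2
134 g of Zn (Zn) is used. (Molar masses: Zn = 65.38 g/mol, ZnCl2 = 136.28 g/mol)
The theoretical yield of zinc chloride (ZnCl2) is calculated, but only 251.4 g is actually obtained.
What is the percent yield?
Moles of Zn = 134 g ÷ 65.38 g/mol = 2.04956 mol
Mole ratio: 1 mol ZnCl2 / 1 mol Zn
Moles of ZnCl2 = 2.04956 × (1/1) = 2.04956 mol
Theoretical yield = 2.04956 mol × 136.28 g/mol = 279.31 g
Actual yield = 251.4 g
Percent yield = (251.4 / 279.31) × 100% = 90.0%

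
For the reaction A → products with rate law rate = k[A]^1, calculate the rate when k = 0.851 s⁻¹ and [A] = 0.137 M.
0.1166 M/s

rate = k·[A]^1 = 0.851·(0.137)^1 = 0.851·0.137 = 0.1166 M/s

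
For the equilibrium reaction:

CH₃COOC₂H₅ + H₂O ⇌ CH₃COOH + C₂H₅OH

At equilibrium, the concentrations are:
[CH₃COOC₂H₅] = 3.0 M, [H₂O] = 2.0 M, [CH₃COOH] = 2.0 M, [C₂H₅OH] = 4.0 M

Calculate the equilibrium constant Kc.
K_c = 1.3333

Kc = ([CH₃COOH] × [C₂H₅OH]) / ([CH₃COOC₂H₅] × [H₂O])
   = ((2.0)·(4.0)) / ((3.0)·(2.0))
   = 8 / 6 = 1.3333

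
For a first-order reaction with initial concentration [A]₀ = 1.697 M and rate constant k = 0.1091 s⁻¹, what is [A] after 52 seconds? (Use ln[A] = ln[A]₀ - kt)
0.0058 M

ln[A] = ln[A]₀ - k·t = ln(1.697) - (0.1091)·(52) = 0.5289 - 5.6732 = -5.1443
[A] = e^(-5.1443) = 0.0058 M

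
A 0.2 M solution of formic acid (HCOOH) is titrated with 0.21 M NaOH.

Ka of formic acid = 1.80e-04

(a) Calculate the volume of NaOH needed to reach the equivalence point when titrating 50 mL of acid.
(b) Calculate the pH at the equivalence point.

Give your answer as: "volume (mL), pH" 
V = 47.6 mL, pH = 8.38

(a) At equivalence: moles acid = moles base.
moles acid = 0.2 × 0.05 = 0.01 mol; V_NaOH = 0.01/0.21 = 0.04762 L = 47.6 mL.
(b) At equivalence, all acid → conjugate base A⁻ at [A⁻] = 0.01/0.09762 = 0.1024 M.
Kb = Kw/Ka = 1.0e-14/1.80e-04 = 5.556e-11; [OH⁻] = √(Kb·[A⁻]) = 2.386e-06; pOH = 5.62; pH = 14 − pOH = 8.38.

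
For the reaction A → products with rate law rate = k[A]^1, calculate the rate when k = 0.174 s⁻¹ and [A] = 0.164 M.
0.02854 M/s

rate = k·[A]^1 = 0.174·(0.164)^1 = 0.174·0.164 = 0.02854 M/s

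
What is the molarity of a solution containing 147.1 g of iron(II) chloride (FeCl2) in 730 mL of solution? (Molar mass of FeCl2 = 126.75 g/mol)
Moles of FeCl2 = 147.1 g ÷ 126.75 g/mol = 1.16055 mol
Volume = 730 mL = 0.73 L
Molarity = 1.16055 mol ÷ 0.73 L = 1.59 M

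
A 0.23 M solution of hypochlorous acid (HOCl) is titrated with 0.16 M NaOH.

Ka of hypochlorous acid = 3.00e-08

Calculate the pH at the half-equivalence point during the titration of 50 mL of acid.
pH = pKa = 7.52

At the half-equivalence point, [HA] = [A⁻], so by Henderson–Hasselbalch pH = pKa + log(1) = pKa.
pKa = −log(3.00e-08) = 7.52.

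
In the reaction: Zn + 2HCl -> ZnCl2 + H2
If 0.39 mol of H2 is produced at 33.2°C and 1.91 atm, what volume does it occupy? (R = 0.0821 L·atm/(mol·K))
T = 33.2°C + 273.15 = 306.35 K
V = nRT/P = (0.39 × 0.0821 × 306.35) / 1.91
V = 5.14 L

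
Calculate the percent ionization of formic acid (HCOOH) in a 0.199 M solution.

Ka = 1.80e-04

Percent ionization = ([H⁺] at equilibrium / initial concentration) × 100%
Percent ionization = 2.96%

Let x = [H⁺]. Ka = x²/(C - x) ⇒ x² + (1.80e-04)x - (1.80e-04)(0.199) = 0. x = 5.8957e-03. Percent = (5.8957e-03/0.199) × 100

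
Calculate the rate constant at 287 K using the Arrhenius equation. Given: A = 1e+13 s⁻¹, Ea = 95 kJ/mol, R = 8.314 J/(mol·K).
5.12e-05 s⁻¹

k = A·exp(-Ea/(R·T)) = 1e+13·exp(-95000/(8.314·287)) = 1e+13·exp(-39.8136) = 1e+13·5.1187e-18 = 5.12e-05 s⁻¹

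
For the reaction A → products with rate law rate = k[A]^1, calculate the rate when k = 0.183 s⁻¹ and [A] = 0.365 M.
0.06679 M/s

rate = k·[A]^1 = 0.183·(0.365)^1 = 0.183·0.365 = 0.06679 M/s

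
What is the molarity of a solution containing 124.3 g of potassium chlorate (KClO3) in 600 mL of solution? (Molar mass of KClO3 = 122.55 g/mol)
Moles of KClO3 = 124.3 g ÷ 122.55 g/mol = 1.01428 mol
Volume = 600 mL = 0.6 L
Molarity = 1.01428 mol ÷ 0.6 L = 1.69 M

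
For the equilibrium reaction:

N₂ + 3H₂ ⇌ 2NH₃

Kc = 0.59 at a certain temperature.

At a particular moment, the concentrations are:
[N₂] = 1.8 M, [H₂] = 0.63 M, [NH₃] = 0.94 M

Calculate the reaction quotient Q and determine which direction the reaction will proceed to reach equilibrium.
Q = 1.963, Q > K, reaction proceeds reverse (toward reactants)

Q = ([NH₃]^2) / ([N₂] × [H₂]^3)
  = ((0.94)^2) / ((1.8)·(0.63)^3) = 0.8836/0.45008 = 1.963
Since Q = 1.963 > Kc = 0.59, the reaction proceeds reverse (toward reactants) to reach equilibrium.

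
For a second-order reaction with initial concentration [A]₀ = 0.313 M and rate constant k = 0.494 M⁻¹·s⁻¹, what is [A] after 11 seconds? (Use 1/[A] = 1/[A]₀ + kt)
0.1159 M

1/[A] = 1/[A]₀ + k·t = 1/0.313 + (0.494)·(11) = 3.1949 + 5.4340 = 8.6289
[A] = 1/8.6289 = 0.1159 M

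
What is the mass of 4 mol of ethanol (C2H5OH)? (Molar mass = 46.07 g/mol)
Mass = 4 mol × 46.07 g/mol = 184.3 g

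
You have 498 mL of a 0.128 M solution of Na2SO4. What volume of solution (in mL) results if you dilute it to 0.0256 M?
Using M₁V₁ = M₂V₂:
0.128 × 498 = 0.0256 × V₂
V₂ = (0.128 × 498) / 0.0256 = 2490 mL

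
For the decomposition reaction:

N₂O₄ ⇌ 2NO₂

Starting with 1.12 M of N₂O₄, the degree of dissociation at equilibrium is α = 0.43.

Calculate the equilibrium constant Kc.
K_c = 1.4532

x = α·[A]₀ = 0.43 × 1.12 = 0.4816 M dissociated.
At eq: [N₂O₄] = 1.12 − 0.4816 = 0.6384 M; [NO₂] = 2x = 0.9632 M.
Kc = [NO₂]²/[N₂O₄] = (0.9632)²/0.6384 = 1.453.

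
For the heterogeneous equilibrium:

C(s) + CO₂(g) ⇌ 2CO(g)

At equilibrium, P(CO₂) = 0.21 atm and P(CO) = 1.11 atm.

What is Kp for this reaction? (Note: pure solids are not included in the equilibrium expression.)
K_p = 5.867

Solid C is excluded.
Kp = P(CO)²/P(CO₂) = (1.11)²/0.21 = 1.232/0.21 = 5.867.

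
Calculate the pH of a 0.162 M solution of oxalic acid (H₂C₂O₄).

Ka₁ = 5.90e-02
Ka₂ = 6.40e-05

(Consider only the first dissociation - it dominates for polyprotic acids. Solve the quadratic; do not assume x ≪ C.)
pH = 1.14

x² + Ka₁·x − Ka₁·C = 0 with Ka₁ = 5.90e-02, C = 0.162.
x = (−Ka₁ + √(Ka₁² + 4·Ka₁·C))/2 = 7.2619e-02 M, so pH = 1.14.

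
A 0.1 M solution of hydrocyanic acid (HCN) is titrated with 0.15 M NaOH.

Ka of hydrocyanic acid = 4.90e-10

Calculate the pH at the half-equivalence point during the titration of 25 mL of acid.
pH = pKa = 9.31

At the half-equivalence point, [HA] = [A⁻], so by Henderson–Hasselbalch pH = pKa + log(1) = pKa.
pKa = −log(4.90e-10) = 9.31.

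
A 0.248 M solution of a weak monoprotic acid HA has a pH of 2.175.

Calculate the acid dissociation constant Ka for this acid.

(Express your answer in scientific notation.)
K_a = 1.85e-04

[H⁺] = 10^(−pH) = 10^(−2.175) = 6.683e-03 M. For HA ⇌ H⁺ + A⁻, Ka = x²/(C − x) = (6.683e-03)²/(0.248 − 6.683e-03) = 1.85e-04.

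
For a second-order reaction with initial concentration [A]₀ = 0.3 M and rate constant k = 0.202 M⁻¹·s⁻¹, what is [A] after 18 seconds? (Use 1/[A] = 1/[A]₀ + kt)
0.1435 M

1/[A] = 1/[A]₀ + k·t = 1/0.3 + (0.202)·(18) = 3.3333 + 3.6360 = 6.9693
[A] = 1/6.9693 = 0.1435 M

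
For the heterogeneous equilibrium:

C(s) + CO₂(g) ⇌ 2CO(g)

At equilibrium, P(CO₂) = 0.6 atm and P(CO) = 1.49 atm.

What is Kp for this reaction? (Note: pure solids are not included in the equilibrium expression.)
K_p = 3.700

Solid C is excluded.
Kp = P(CO)²/P(CO₂) = (1.49)²/0.6 = 2.22/0.6 = 3.700.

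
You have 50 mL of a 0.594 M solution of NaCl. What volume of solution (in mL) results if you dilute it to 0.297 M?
Using M₁V₁ = M₂V₂:
0.594 × 50 = 0.297 × V₂
V₂ = (0.594 × 50) / 0.297 = 100 mL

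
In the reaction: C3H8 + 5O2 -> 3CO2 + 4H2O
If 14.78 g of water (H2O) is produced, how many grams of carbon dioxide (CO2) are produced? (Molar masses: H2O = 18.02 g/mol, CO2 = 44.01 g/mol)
Moles of H2O = 14.78 g ÷ 18.02 g/mol = 0.8202 mol
Mole ratio: 3 mol CO2 / 4 mol H2O
Moles of CO2 = 0.8202 × (3/4) = 0.61515 mol
Mass of CO2 = 0.61515 mol × 44.01 g/mol = 27.07 g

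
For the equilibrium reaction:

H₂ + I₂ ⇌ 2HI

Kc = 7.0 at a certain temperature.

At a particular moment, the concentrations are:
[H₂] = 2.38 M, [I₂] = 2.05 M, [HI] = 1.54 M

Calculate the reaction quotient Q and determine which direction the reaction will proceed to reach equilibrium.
Q = 0.486, Q < K, reaction proceeds forward (toward products)

Q = ([HI]^2) / ([H₂] × [I₂])
  = ((1.54)^2) / ((2.38)·(2.05)) = 2.3716/4.879 = 0.4861
Since Q = 0.4861 < Kc = 7.0, the reaction proceeds forward (toward products) to reach equilibrium.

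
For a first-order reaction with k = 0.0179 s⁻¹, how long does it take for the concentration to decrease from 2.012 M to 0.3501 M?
97.69 s

From ln[A] = ln[A]₀ - k·t: t = ln([A]₀/[A])/k = ln(2.012/0.3501)/0.0179 = ln(5.7469)/0.0179 = 1.7487/0.0179 = 97.69 s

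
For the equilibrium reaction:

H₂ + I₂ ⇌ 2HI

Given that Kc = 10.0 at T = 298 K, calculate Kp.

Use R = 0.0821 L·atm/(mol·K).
K_p = 10.0000

Δn = (moles gaseous products) − (moles gaseous reactants) = 0
T = 298 K; RT = 0.0821 × 298 = 24.4658
Kp = Kc·(RT)^Δn = 10.0 × (24.4658)^0 = 10.0 × 1 = 10.0000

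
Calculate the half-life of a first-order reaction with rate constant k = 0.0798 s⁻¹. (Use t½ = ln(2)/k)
8.69 s

t½ = ln(2)/k = 0.6931/0.0798 = 8.69 s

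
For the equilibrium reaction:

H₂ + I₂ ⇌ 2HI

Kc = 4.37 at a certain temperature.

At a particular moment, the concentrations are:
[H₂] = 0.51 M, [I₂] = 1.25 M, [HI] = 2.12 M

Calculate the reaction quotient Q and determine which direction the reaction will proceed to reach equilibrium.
Q = 7.050, Q > K, reaction proceeds reverse (toward reactants)

Q = ([HI]^2) / ([H₂] × [I₂])
  = ((2.12)^2) / ((0.51)·(1.25)) = 4.4944/0.6375 = 7.05
Since Q = 7.05 > Kc = 4.37, the reaction proceeds reverse (toward reactants) to reach equilibrium.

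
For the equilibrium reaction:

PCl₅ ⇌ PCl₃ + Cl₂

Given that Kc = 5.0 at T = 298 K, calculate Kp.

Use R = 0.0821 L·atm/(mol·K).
K_p = 122.3290

Δn = (moles gaseous products) − (moles gaseous reactants) = 1
T = 298 K; RT = 0.0821 × 298 = 24.4658
Kp = Kc·(RT)^Δn = 5.0 × (24.4658)^1 = 5.0 × 24.4658 = 122.3290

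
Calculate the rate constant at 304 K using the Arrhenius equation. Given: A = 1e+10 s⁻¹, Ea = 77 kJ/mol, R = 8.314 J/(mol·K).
5.88e-04 s⁻¹

k = A·exp(-Ea/(R·T)) = 1e+10·exp(-77000/(8.314·304)) = 1e+10·exp(-30.4654) = 1e+10·5.8754e-14 = 5.88e-04 s⁻¹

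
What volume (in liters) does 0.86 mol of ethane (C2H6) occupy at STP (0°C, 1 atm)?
At STP, 1 mol of gas occupies 22.4 L
Volume = 0.86 mol × 22.4 L/mol = 19.26 L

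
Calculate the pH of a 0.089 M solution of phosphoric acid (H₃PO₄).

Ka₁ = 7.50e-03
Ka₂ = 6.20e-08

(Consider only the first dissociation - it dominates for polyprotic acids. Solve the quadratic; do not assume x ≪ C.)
pH = 1.65

x² + Ka₁·x − Ka₁·C = 0 with Ka₁ = 7.50e-03, C = 0.089.
x = (−Ka₁ + √(Ka₁² + 4·Ka₁·C))/2 = 2.2357e-02 M, so pH = 1.65.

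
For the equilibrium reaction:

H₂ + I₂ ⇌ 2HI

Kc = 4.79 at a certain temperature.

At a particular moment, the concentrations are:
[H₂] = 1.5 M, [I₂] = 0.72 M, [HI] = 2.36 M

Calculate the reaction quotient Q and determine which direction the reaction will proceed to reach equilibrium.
Q = 5.157, Q > K, reaction proceeds reverse (toward reactants)

Q = ([HI]^2) / ([H₂] × [I₂])
  = ((2.36)^2) / ((1.5)·(0.72)) = 5.5696/1.08 = 5.157
Since Q = 5.157 > Kc = 4.79, the reaction proceeds reverse (toward reactants) to reach equilibrium.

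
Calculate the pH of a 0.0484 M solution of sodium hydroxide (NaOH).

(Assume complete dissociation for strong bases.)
pH = 12.68

[OH⁻] = 0.0484 M for strong base. pOH = -log[OH⁻] = 1.32, pH = 14 - pOH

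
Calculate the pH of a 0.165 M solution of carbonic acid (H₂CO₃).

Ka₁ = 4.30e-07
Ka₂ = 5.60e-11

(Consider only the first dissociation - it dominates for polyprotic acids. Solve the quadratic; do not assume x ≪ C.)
pH = 3.57

x² + Ka₁·x − Ka₁·C = 0 with Ka₁ = 4.30e-07, C = 0.165.
x = (−Ka₁ + √(Ka₁² + 4·Ka₁·C))/2 = 2.6615e-04 M, so pH = 3.57.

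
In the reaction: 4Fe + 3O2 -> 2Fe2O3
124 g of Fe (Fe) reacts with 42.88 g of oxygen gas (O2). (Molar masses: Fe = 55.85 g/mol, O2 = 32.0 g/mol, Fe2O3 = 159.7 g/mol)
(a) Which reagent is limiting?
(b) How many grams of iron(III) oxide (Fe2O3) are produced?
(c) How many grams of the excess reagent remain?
(a) O2, (b) 142.7 g, (c) 24.21 g

Moles of Fe = 124 g ÷ 55.85 g/mol = 2.22023 mol
Moles of O2 = 42.88 g ÷ 32.0 g/mol = 1.34 mol
Moles ÷ coefficient: Fe: 2.22023/4 = 0.5551, O2: 1.34/3 = 0.4467
(a) O2 has the smaller value, so O2 is the limiting reagent.
(b) Moles of Fe2O3 = 1.34 mol O2 × (2/3) = 0.893333 mol; mass = 0.893333 mol × 159.7 g/mol = 142.7 g
(c) Fe consumed = 1.34 × (4/3) = 1.78667 mol; remaining = 2.22023 − 1.78667 = 0.433566 mol; mass = 0.433566 mol × 55.85 g/mol = 24.21 g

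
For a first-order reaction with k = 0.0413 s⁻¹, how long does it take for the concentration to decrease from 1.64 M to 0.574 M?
25.42 s

From ln[A] = ln[A]₀ - k·t: t = ln([A]₀/[A])/k = ln(1.64/0.574)/0.0413 = ln(2.8571)/0.0413 = 1.0498/0.0413 = 25.42 s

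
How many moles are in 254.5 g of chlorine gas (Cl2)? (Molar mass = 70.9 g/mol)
Moles = 254.5 g ÷ 70.9 g/mol = 3.59 mol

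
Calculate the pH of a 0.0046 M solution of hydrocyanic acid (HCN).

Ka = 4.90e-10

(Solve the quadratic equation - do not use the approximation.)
pH = 5.82

x² + Ka×x - Ka×C = 0. Using quadratic formula: [H⁺] = 1.5011e-06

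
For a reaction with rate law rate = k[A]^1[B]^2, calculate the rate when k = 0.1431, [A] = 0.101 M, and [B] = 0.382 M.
0.002109 M/s

rate = k·[A]^1·[B]^2 = 0.1431·(0.101)^1·(0.382)^2 = 0.1431·0.101·0.145924 = 0.002109 M/s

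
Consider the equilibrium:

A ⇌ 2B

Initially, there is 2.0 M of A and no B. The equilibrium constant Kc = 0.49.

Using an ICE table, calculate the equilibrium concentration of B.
[B] = 0.875 M

ICE: [A] = 2.0 − x, [B] = 2x.
Kc = (2x)²/(2.0 − x) = 0.49 ⇒ 4x² + 0.49x − 0.98 = 0.
x = (−0.49 + √(0.49² + 4·4·0.98))/(2·4) = (−0.49 + √15.92)/8 = 0.4375.
[B] = 2x = 0.875 M.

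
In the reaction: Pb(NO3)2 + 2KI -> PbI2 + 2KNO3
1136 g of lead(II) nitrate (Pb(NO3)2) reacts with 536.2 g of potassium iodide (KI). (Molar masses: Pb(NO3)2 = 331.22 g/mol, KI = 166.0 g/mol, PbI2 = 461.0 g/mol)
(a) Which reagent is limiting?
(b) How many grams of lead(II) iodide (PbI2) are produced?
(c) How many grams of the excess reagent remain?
(a) KI, (b) 744.5 g, (c) 601.1 g

Moles of Pb(NO3)2 = 1136 g ÷ 331.22 g/mol = 3.42974 mol
Moles of KI = 536.2 g ÷ 166.0 g/mol = 3.23012 mol
Moles ÷ coefficient: Pb(NO3)2: 3.42974/1 = 3.43, KI: 3.23012/2 = 1.615
(a) KI has the smaller value, so KI is the limiting reagent.
(b) Moles of PbI2 = 3.23012 mol KI × (1/2) = 1.61506 mol; mass = 1.61506 mol × 461.0 g/mol = 744.5 g
(c) Pb(NO3)2 consumed = 3.23012 × (1/2) = 1.61506 mol; remaining = 3.42974 − 1.61506 = 1.81468 mol; mass = 1.81468 mol × 331.22 g/mol = 601.1 g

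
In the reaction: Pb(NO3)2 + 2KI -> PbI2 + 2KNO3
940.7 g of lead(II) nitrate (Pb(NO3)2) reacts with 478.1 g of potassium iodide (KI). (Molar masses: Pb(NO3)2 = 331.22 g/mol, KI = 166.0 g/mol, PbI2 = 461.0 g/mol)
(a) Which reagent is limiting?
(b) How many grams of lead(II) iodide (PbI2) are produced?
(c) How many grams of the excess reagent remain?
(a) KI, (b) 663.9 g, (c) 463.7 g

Moles of Pb(NO3)2 = 940.7 g ÷ 331.22 g/mol = 2.84011 mol
Moles of KI = 478.1 g ÷ 166.0 g/mol = 2.88012 mol
Moles ÷ coefficient: Pb(NO3)2: 2.84011/1 = 2.84, KI: 2.88012/2 = 1.44
(a) KI has the smaller value, so KI is the limiting reagent.
(b) Moles of PbI2 = 2.88012 mol KI × (1/2) = 1.44006 mol; mass = 1.44006 mol × 461.0 g/mol = 663.9 g
(c) Pb(NO3)2 consumed = 2.88012 × (1/2) = 1.44006 mol; remaining = 2.84011 − 1.44006 = 1.40005 mol; mass = 1.40005 mol × 331.22 g/mol = 463.7 g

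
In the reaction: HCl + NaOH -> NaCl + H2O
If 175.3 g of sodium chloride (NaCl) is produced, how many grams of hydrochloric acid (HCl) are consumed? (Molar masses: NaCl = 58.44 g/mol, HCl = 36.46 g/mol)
Moles of NaCl = 175.3 g ÷ 58.44 g/mol = 2.99966 mol
Mole ratio: 1 mol HCl / 1 mol NaCl
Moles of HCl = 2.99966 × (1/1) = 2.99966 mol
Mass of HCl = 2.99966 mol × 36.46 g/mol = 109.4 g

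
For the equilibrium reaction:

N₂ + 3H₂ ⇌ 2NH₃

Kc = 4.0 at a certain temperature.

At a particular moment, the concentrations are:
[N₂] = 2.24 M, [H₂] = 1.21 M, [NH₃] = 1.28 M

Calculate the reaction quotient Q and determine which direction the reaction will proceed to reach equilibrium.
Q = 0.413, Q < K, reaction proceeds forward (toward products)

Q = ([NH₃]^2) / ([N₂] × [H₂]^3)
  = ((1.28)^2) / ((2.24)·(1.21)^3) = 1.6384/3.9683 = 0.4129
Since Q = 0.4129 < Kc = 4.0, the reaction proceeds forward (toward products) to reach equilibrium.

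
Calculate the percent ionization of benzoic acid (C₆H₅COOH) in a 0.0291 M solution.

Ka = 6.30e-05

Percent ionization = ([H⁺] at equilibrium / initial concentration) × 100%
Percent ionization = 4.55%

Let x = [H⁺]. Ka = x²/(C - x) ⇒ x² + (6.30e-05)x - (6.30e-05)(0.0291) = 0. x = 1.3229e-03. Percent = (1.3229e-03/0.0291) × 100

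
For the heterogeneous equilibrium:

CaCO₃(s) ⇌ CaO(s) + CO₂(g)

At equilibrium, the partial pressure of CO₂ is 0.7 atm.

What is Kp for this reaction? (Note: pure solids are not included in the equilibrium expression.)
K_p = 0.7

Solids (CaCO₃, CaO) have activity 1 and are excluded.
Kp = P(CO₂) = 0.7.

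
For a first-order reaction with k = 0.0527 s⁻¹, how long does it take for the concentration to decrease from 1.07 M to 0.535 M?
13.15 s

From ln[A] = ln[A]₀ - k·t: t = ln([A]₀/[A])/k = ln(1.07/0.535)/0.0527 = ln(2.0000)/0.0527 = 0.6931/0.0527 = 13.15 s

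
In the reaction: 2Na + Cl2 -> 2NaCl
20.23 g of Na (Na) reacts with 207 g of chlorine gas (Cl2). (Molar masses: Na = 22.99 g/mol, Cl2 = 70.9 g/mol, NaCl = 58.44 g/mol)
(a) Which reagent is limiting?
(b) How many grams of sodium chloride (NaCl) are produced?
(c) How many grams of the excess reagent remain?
(a) Na, (b) 51.42 g, (c) 175.8 g

Moles of Na = 20.23 g ÷ 22.99 g/mol = 0.879948 mol
Moles of Cl2 = 207 g ÷ 70.9 g/mol = 2.91961 mol
Moles ÷ coefficient: Na: 0.879948/2 = 0.44, Cl2: 2.91961/1 = 2.92
(a) Na has the smaller value, so Na is the limiting reagent.
(b) Moles of NaCl = 0.879948 mol Na × (2/2) = 0.879948 mol; mass = 0.879948 mol × 58.44 g/mol = 51.42 g
(c) Cl2 consumed = 0.879948 × (1/2) = 0.439974 mol; remaining = 2.91961 − 0.439974 = 2.47963 mol; mass = 2.47963 mol × 70.9 g/mol = 175.8 g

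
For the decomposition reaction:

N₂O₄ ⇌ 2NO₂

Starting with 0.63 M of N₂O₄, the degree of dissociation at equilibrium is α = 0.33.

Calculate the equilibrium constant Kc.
K_c = 0.4096

x = α·[A]₀ = 0.33 × 0.63 = 0.2079 M dissociated.
At eq: [N₂O₄] = 0.63 − 0.2079 = 0.4221 M; [NO₂] = 2x = 0.4158 M.
Kc = [NO₂]²/[N₂O₄] = (0.4158)²/0.4221 = 0.4096.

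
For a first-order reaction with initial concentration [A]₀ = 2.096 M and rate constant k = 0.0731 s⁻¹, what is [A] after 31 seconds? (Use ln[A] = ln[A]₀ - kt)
0.2174 M

ln[A] = ln[A]₀ - k·t = ln(2.096) - (0.0731)·(31) = 0.7400 - 2.2661 = -1.5261
[A] = e^(-1.5261) = 0.2174 M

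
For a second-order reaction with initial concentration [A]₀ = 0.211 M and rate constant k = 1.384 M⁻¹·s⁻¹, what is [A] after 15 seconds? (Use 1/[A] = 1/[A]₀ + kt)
0.0392 M

1/[A] = 1/[A]₀ + k·t = 1/0.211 + (1.384)·(15) = 4.7393 + 20.7600 = 25.4993
[A] = 1/25.4993 = 0.0392 M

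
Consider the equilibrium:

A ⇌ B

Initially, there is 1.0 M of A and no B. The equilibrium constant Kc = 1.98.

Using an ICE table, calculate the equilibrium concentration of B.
[B] = 0.664 M

ICE: [A] = 1.0 − x, [B] = x.
Kc = x/(1.0 − x) = 1.98 ⇒ x = 1.98·1.0/(1 + 1.98) = 1.98/2.98 = 0.6644.
[B] = x = 0.664 M.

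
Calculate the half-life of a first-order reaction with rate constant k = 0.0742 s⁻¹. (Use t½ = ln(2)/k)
9.34 s

t½ = ln(2)/k = 0.6931/0.0742 = 9.34 s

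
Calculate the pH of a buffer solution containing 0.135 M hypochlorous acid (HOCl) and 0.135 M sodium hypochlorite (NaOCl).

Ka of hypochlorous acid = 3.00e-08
pH = 7.52

pKa = -log(3.00e-08) = 7.52. pH = pKa + log([A⁻]/[HA]) = 7.52 + log(0.135/0.135)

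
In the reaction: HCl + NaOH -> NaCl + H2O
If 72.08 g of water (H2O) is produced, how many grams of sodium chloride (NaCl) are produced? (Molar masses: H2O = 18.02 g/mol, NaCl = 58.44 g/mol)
Moles of H2O = 72.08 g ÷ 18.02 g/mol = 4 mol
Mole ratio: 1 mol NaCl / 1 mol H2O
Moles of NaCl = 4 × (1/1) = 4 mol
Mass of NaCl = 4 mol × 58.44 g/mol = 233.8 g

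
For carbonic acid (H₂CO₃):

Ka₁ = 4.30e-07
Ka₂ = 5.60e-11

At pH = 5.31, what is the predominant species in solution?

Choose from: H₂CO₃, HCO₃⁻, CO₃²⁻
H₂CO₃

pKa1 = 6.37, pKa2 = 10.25. Each pKa is the crossover between adjacent species; pH = 5.31 lies in the region where H₂CO₃ predominates.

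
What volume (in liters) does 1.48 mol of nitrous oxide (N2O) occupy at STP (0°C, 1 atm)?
At STP, 1 mol of gas occupies 22.4 L
Volume = 1.48 mol × 22.4 L/mol = 33.15 L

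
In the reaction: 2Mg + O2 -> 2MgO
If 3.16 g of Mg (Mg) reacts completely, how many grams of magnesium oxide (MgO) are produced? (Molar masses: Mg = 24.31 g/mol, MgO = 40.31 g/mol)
Moles of Mg = 3.16 g ÷ 24.31 g/mol = 0.129988 mol
Mole ratio: 2 mol MgO / 2 mol Mg
Moles of MgO = 0.129988 × (2/2) = 0.129988 mol
Mass of MgO = 0.129988 mol × 40.31 g/mol = 5.24 g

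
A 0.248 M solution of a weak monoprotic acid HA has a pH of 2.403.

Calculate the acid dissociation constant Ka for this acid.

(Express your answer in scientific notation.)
K_a = 6.41e-05

[H⁺] = 10^(−pH) = 10^(−2.403) = 3.954e-03 M. For HA ⇌ H⁺ + A⁻, Ka = x²/(C − x) = (3.954e-03)²/(0.248 − 3.954e-03) = 6.41e-05.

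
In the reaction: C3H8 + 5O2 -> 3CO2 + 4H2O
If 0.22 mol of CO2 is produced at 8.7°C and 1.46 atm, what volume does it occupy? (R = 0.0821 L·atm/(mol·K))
T = 8.7°C + 273.15 = 281.85 K
V = nRT/P = (0.22 × 0.0821 × 281.85) / 1.46
V = 3.49 L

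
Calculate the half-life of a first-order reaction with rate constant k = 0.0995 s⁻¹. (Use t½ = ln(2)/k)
6.97 s

t½ = ln(2)/k = 0.6931/0.0995 = 6.97 s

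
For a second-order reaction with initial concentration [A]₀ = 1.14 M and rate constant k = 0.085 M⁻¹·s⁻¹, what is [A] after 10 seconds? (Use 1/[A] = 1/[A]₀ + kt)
0.5790 M

1/[A] = 1/[A]₀ + k·t = 1/1.14 + (0.085)·(10) = 0.8772 + 0.8500 = 1.7272
[A] = 1/1.7272 = 0.5790 M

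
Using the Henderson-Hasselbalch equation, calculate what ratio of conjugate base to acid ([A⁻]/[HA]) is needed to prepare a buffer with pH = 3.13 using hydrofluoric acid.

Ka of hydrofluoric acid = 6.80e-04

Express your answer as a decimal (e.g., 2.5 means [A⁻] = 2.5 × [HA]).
[A⁻]/[HA] = 0.917

pKa = −log(6.80e-04) = 3.1675. pH = pKa + log([A⁻]/[HA]). 3.13 = 3.1675 + log(ratio). log(ratio) = 3.13 − 3.1675 = -0.0375. ratio = 10^(-0.0375) = 0.917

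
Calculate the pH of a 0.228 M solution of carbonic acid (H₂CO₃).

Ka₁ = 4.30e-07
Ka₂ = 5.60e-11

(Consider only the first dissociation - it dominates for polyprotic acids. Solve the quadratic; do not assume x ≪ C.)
pH = 3.50

x² + Ka₁·x − Ka₁·C = 0 with Ka₁ = 4.30e-07, C = 0.228.
x = (−Ka₁ + √(Ka₁² + 4·Ka₁·C))/2 = 3.1290e-04 M, so pH = 3.50.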